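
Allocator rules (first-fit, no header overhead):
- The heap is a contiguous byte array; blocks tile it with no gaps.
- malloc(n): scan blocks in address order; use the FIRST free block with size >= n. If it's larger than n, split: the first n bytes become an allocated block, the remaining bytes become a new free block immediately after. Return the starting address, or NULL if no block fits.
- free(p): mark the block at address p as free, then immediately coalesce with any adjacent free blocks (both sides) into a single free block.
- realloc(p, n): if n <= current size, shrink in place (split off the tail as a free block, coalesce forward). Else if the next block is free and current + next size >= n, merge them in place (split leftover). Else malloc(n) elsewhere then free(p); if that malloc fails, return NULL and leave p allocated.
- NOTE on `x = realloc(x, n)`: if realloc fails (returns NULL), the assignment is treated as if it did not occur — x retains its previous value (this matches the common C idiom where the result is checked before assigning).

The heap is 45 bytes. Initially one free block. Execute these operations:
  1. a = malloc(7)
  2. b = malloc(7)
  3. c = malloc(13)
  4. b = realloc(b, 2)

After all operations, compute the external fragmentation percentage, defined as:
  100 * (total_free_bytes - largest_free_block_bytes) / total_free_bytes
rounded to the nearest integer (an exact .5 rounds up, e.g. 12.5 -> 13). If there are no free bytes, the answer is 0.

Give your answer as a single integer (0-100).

Op 1: a = malloc(7) -> a = 0; heap: [0-6 ALLOC][7-44 FREE]
Op 2: b = malloc(7) -> b = 7; heap: [0-6 ALLOC][7-13 ALLOC][14-44 FREE]
Op 3: c = malloc(13) -> c = 14; heap: [0-6 ALLOC][7-13 ALLOC][14-26 ALLOC][27-44 FREE]
Op 4: b = realloc(b, 2) -> b = 7; heap: [0-6 ALLOC][7-8 ALLOC][9-13 FREE][14-26 ALLOC][27-44 FREE]
Free blocks: [5 18] total_free=23 largest=18 -> 100*(23-18)/23 = 500/23 ≈ 21.739 -> rounds to 22

Answer: 22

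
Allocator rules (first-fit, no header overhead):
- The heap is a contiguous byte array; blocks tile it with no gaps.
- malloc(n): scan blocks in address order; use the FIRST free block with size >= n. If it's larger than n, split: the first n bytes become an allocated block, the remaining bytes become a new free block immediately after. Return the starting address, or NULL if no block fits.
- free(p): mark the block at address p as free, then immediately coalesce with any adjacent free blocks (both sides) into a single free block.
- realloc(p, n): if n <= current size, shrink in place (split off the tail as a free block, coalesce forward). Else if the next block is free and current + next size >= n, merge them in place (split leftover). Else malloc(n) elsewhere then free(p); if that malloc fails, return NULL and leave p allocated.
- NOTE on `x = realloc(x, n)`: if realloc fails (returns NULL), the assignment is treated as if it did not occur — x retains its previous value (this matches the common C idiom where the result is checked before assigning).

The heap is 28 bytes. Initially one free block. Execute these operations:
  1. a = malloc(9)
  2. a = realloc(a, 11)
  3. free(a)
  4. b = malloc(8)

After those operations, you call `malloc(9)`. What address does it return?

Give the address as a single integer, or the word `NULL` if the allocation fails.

Op 1: a = malloc(9) -> a = 0; heap: [0-8 ALLOC][9-27 FREE]
Op 2: a = realloc(a, 11) -> a = 0; heap: [0-10 ALLOC][11-27 FREE]
Op 3: free(a) -> (freed a); heap: [0-27 FREE]
Op 4: b = malloc(8) -> b = 0; heap: [0-7 ALLOC][8-27 FREE]
malloc(9): first-fit scan over [0-7 ALLOC][8-27 FREE] -> 8

Answer: 8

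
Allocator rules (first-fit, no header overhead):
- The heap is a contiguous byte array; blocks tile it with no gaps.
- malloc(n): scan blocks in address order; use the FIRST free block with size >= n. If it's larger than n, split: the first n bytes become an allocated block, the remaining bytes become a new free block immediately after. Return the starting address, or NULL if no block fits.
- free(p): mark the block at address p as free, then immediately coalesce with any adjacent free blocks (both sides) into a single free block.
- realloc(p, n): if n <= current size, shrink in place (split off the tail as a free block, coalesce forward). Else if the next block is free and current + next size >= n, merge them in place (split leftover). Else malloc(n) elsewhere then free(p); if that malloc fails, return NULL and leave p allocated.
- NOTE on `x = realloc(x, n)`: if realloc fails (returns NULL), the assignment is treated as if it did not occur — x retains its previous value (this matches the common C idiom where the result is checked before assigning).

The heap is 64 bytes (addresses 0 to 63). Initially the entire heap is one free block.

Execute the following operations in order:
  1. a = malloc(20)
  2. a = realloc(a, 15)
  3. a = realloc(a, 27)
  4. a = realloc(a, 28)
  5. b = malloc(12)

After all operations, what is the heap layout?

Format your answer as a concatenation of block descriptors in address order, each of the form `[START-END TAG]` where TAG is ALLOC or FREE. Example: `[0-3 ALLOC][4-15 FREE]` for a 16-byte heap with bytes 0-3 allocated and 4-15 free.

Answer: [0-27 ALLOC][28-39 ALLOC][40-63 FREE]

Derivation:
Op 1: a = malloc(20) -> a = 0; heap: [0-19 ALLOC][20-63 FREE]
Op 2: a = realloc(a, 15) -> a = 0; heap: [0-14 ALLOC][15-63 FREE]
Op 3: a = realloc(a, 27) -> a = 0; heap: [0-26 ALLOC][27-63 FREE]
Op 4: a = realloc(a, 28) -> a = 0; heap: [0-27 ALLOC][28-63 FREE]
Op 5: b = malloc(12) -> b = 28; heap: [0-27 ALLOC][28-39 ALLOC][40-63 FREE]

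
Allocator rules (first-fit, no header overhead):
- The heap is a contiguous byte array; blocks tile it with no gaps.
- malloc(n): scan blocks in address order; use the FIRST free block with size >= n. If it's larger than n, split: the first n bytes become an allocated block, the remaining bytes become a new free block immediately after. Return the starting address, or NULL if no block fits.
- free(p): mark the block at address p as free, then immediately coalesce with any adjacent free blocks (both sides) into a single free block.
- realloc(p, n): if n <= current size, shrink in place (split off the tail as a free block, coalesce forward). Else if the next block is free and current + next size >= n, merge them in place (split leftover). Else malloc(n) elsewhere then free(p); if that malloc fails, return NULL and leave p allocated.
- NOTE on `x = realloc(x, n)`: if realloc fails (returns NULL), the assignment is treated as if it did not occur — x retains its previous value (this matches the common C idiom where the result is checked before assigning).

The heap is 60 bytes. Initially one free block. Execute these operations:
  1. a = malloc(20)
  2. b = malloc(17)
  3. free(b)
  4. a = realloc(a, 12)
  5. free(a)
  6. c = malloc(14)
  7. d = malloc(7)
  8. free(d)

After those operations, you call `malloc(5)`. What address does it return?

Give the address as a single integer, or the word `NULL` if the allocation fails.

Answer: 14

Derivation:
Op 1: a = malloc(20) -> a = 0; heap: [0-19 ALLOC][20-59 FREE]
Op 2: b = malloc(17) -> b = 20; heap: [0-19 ALLOC][20-36 ALLOC][37-59 FREE]
Op 3: free(b) -> (freed b); heap: [0-19 ALLOC][20-59 FREE]
Op 4: a = realloc(a, 12) -> a = 0; heap: [0-11 ALLOC][12-59 FREE]
Op 5: free(a) -> (freed a); heap: [0-59 FREE]
Op 6: c = malloc(14) -> c = 0; heap: [0-13 ALLOC][14-59 FREE]
Op 7: d = malloc(7) -> d = 14; heap: [0-13 ALLOC][14-20 ALLOC][21-59 FREE]
Op 8: free(d) -> (freed d); heap: [0-13 ALLOC][14-59 FREE]
malloc(5): first-fit scan over [0-13 ALLOC][14-59 FREE] -> 14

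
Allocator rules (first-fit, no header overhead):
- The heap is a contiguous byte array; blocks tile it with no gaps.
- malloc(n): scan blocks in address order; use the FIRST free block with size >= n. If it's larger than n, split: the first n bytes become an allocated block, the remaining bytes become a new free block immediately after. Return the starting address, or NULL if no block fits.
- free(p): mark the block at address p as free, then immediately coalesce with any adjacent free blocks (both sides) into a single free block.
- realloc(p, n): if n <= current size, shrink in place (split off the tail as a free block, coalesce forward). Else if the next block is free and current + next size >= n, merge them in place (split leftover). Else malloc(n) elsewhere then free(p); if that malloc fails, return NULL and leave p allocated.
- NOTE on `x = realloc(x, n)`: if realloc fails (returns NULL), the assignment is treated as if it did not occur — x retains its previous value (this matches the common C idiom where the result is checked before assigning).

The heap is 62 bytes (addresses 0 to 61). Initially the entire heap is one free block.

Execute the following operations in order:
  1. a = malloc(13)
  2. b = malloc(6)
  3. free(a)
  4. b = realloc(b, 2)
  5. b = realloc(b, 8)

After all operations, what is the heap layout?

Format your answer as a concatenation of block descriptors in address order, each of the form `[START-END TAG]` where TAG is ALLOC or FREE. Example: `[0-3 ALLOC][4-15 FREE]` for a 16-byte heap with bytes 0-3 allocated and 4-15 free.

Op 1: a = malloc(13) -> a = 0; heap: [0-12 ALLOC][13-61 FREE]
Op 2: b = malloc(6) -> b = 13; heap: [0-12 ALLOC][13-18 ALLOC][19-61 FREE]
Op 3: free(a) -> (freed a); heap: [0-12 FREE][13-18 ALLOC][19-61 FREE]
Op 4: b = realloc(b, 2) -> b = 13; heap: [0-12 FREE][13-14 ALLOC][15-61 FREE]
Op 5: b = realloc(b, 8) -> b = 13; heap: [0-12 FREE][13-20 ALLOC][21-61 FREE]

Answer: [0-12 FREE][13-20 ALLOC][21-61 FREE]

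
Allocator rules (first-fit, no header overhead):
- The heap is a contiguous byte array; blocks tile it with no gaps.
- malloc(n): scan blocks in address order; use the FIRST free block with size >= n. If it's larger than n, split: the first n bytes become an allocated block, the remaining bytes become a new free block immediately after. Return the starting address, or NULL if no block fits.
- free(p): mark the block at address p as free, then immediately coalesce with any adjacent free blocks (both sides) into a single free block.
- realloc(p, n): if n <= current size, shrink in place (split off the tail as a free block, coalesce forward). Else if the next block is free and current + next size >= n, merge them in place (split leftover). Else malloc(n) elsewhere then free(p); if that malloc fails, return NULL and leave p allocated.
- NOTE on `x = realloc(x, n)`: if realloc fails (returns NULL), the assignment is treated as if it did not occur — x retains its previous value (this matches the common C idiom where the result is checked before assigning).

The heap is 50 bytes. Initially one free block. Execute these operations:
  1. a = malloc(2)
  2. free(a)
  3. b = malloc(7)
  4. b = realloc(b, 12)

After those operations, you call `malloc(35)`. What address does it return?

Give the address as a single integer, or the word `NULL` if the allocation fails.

Answer: 12

Derivation:
Op 1: a = malloc(2) -> a = 0; heap: [0-1 ALLOC][2-49 FREE]
Op 2: free(a) -> (freed a); heap: [0-49 FREE]
Op 3: b = malloc(7) -> b = 0; heap: [0-6 ALLOC][7-49 FREE]
Op 4: b = realloc(b, 12) -> b = 0; heap: [0-11 ALLOC][12-49 FREE]
malloc(35): first-fit scan over [0-11 ALLOC][12-49 FREE] -> 12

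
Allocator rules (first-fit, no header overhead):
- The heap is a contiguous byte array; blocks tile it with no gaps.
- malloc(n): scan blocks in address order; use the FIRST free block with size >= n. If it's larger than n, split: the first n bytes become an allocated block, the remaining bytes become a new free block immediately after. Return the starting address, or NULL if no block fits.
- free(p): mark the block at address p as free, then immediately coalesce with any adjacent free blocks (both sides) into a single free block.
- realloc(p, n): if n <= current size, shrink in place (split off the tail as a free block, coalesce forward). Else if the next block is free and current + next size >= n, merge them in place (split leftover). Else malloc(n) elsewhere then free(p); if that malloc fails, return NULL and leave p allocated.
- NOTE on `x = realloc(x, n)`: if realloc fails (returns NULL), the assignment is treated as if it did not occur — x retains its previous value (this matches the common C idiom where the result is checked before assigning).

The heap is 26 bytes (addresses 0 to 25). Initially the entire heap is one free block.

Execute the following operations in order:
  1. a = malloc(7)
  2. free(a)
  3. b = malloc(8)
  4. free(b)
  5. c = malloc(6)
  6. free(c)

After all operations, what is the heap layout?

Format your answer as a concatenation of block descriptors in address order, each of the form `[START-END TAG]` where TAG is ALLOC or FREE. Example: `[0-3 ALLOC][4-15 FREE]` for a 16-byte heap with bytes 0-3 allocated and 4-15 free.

Answer: [0-25 FREE]

Derivation:
Op 1: a = malloc(7) -> a = 0; heap: [0-6 ALLOC][7-25 FREE]
Op 2: free(a) -> (freed a); heap: [0-25 FREE]
Op 3: b = malloc(8) -> b = 0; heap: [0-7 ALLOC][8-25 FREE]
Op 4: free(b) -> (freed b); heap: [0-25 FREE]
Op 5: c = malloc(6) -> c = 0; heap: [0-5 ALLOC][6-25 FREE]
Op 6: free(c) -> (freed c); heap: [0-25 FREE]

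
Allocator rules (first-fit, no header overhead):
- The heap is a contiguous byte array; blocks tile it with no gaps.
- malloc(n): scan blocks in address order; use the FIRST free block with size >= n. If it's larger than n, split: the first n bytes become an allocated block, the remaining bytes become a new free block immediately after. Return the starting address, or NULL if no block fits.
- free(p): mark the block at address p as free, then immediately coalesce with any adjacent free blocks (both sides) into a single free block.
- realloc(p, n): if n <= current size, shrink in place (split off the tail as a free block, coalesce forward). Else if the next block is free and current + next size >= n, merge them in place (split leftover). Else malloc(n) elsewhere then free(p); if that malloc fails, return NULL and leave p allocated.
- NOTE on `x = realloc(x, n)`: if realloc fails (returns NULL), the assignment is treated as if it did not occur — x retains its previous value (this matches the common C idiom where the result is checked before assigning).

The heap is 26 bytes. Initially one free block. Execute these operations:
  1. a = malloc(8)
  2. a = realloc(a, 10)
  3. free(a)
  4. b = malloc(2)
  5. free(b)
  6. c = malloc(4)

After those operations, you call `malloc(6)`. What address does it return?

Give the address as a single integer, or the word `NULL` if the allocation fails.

Answer: 4

Derivation:
Op 1: a = malloc(8) -> a = 0; heap: [0-7 ALLOC][8-25 FREE]
Op 2: a = realloc(a, 10) -> a = 0; heap: [0-9 ALLOC][10-25 FREE]
Op 3: free(a) -> (freed a); heap: [0-25 FREE]
Op 4: b = malloc(2) -> b = 0; heap: [0-1 ALLOC][2-25 FREE]
Op 5: free(b) -> (freed b); heap: [0-25 FREE]
Op 6: c = malloc(4) -> c = 0; heap: [0-3 ALLOC][4-25 FREE]
malloc(6): first-fit scan over [0-3 ALLOC][4-25 FREE] -> 4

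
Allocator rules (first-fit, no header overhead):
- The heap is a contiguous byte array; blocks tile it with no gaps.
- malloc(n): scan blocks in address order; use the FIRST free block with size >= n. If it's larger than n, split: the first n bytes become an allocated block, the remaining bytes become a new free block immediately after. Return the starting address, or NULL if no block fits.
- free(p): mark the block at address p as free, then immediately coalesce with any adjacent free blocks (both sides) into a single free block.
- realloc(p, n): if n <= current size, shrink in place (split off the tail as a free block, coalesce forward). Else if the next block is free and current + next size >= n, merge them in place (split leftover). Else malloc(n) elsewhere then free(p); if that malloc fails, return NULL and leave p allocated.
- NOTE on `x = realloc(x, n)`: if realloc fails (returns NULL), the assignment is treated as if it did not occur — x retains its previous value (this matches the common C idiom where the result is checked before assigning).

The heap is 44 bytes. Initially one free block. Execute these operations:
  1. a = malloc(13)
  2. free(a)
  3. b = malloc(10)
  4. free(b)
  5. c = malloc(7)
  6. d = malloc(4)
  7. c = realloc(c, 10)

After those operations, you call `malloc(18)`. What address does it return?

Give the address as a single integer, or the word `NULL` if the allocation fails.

Answer: 21

Derivation:
Op 1: a = malloc(13) -> a = 0; heap: [0-12 ALLOC][13-43 FREE]
Op 2: free(a) -> (freed a); heap: [0-43 FREE]
Op 3: b = malloc(10) -> b = 0; heap: [0-9 ALLOC][10-43 FREE]
Op 4: free(b) -> (freed b); heap: [0-43 FREE]
Op 5: c = malloc(7) -> c = 0; heap: [0-6 ALLOC][7-43 FREE]
Op 6: d = malloc(4) -> d = 7; heap: [0-6 ALLOC][7-10 ALLOC][11-43 FREE]
Op 7: c = realloc(c, 10) -> c = 11; heap: [0-6 FREE][7-10 ALLOC][11-20 ALLOC][21-43 FREE]
malloc(18): first-fit scan over [0-6 FREE][7-10 ALLOC][11-20 ALLOC][21-43 FREE] -> 21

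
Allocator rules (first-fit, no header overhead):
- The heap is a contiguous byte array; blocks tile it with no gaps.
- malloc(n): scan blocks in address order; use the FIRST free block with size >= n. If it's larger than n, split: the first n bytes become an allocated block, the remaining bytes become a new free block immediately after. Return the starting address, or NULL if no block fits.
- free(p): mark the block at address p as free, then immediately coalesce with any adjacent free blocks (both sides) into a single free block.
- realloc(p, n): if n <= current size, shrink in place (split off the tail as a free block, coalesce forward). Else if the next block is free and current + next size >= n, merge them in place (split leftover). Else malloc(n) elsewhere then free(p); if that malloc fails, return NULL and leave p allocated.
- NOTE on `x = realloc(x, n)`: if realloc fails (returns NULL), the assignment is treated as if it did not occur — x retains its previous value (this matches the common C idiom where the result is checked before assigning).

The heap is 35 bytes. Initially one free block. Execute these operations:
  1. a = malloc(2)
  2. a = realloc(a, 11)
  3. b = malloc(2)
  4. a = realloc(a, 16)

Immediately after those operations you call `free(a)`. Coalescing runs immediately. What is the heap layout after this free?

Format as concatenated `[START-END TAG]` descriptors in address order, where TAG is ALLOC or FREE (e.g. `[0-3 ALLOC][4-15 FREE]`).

Op 1: a = malloc(2) -> a = 0; heap: [0-1 ALLOC][2-34 FREE]
Op 2: a = realloc(a, 11) -> a = 0; heap: [0-10 ALLOC][11-34 FREE]
Op 3: b = malloc(2) -> b = 11; heap: [0-10 ALLOC][11-12 ALLOC][13-34 FREE]
Op 4: a = realloc(a, 16) -> a = 13; heap: [0-10 FREE][11-12 ALLOC][13-28 ALLOC][29-34 FREE]
free(a): a = 13 -> block [13-28 ALLOC]; mark free, coalesce with adjacent free neighbors -> [0-10 FREE][11-12 ALLOC][13-34 FREE]

Answer: [0-10 FREE][11-12 ALLOC][13-34 FREE]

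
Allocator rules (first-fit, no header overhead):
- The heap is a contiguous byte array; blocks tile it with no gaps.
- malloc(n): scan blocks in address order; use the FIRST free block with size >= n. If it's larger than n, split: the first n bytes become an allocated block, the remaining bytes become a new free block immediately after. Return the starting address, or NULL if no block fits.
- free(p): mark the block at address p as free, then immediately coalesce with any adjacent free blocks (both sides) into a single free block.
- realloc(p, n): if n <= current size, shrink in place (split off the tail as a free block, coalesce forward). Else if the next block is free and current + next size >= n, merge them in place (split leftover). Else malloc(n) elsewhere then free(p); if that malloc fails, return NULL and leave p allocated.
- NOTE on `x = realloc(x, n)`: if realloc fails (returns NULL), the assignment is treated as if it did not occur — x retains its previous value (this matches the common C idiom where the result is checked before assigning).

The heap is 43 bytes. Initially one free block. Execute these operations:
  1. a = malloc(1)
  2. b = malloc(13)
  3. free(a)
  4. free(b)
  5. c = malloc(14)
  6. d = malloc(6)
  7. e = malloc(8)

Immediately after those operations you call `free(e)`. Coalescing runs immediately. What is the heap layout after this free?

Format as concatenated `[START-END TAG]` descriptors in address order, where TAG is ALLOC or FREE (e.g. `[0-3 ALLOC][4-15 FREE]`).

Op 1: a = malloc(1) -> a = 0; heap: [0-0 ALLOC][1-42 FREE]
Op 2: b = malloc(13) -> b = 1; heap: [0-0 ALLOC][1-13 ALLOC][14-42 FREE]
Op 3: free(a) -> (freed a); heap: [0-0 FREE][1-13 ALLOC][14-42 FREE]
Op 4: free(b) -> (freed b); heap: [0-42 FREE]
Op 5: c = malloc(14) -> c = 0; heap: [0-13 ALLOC][14-42 FREE]
Op 6: d = malloc(6) -> d = 14; heap: [0-13 ALLOC][14-19 ALLOC][20-42 FREE]
Op 7: e = malloc(8) -> e = 20; heap: [0-13 ALLOC][14-19 ALLOC][20-27 ALLOC][28-42 FREE]
free(e): e = 20 -> block [20-27 ALLOC]; mark free, coalesce with adjacent free neighbors -> [0-13 ALLOC][14-19 ALLOC][20-42 FREE]

Answer: [0-13 ALLOC][14-19 ALLOC][20-42 FREE]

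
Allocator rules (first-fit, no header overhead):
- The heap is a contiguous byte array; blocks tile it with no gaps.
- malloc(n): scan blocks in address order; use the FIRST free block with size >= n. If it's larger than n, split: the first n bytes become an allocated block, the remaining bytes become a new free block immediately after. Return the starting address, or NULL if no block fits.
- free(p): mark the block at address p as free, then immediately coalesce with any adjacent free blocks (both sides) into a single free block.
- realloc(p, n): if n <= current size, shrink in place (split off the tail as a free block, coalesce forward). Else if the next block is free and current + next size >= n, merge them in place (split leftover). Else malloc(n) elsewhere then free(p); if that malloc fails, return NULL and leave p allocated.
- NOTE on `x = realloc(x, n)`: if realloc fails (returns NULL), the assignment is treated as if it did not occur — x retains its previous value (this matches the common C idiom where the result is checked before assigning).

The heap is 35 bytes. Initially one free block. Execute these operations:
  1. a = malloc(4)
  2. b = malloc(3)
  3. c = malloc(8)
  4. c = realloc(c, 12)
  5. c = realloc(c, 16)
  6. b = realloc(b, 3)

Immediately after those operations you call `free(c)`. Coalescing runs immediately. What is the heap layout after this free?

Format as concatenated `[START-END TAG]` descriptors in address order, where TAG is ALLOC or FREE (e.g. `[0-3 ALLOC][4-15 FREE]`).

Answer: [0-3 ALLOC][4-6 ALLOC][7-34 FREE]

Derivation:
Op 1: a = malloc(4) -> a = 0; heap: [0-3 ALLOC][4-34 FREE]
Op 2: b = malloc(3) -> b = 4; heap: [0-3 ALLOC][4-6 ALLOC][7-34 FREE]
Op 3: c = malloc(8) -> c = 7; heap: [0-3 ALLOC][4-6 ALLOC][7-14 ALLOC][15-34 FREE]
Op 4: c = realloc(c, 12) -> c = 7; heap: [0-3 ALLOC][4-6 ALLOC][7-18 ALLOC][19-34 FREE]
Op 5: c = realloc(c, 16) -> c = 7; heap: [0-3 ALLOC][4-6 ALLOC][7-22 ALLOC][23-34 FREE]
Op 6: b = realloc(b, 3) -> b = 4; heap: [0-3 ALLOC][4-6 ALLOC][7-22 ALLOC][23-34 FREE]
free(c): c = 7 -> block [7-22 ALLOC]; mark free, coalesce with adjacent free neighbors -> [0-3 ALLOC][4-6 ALLOC][7-34 FREE]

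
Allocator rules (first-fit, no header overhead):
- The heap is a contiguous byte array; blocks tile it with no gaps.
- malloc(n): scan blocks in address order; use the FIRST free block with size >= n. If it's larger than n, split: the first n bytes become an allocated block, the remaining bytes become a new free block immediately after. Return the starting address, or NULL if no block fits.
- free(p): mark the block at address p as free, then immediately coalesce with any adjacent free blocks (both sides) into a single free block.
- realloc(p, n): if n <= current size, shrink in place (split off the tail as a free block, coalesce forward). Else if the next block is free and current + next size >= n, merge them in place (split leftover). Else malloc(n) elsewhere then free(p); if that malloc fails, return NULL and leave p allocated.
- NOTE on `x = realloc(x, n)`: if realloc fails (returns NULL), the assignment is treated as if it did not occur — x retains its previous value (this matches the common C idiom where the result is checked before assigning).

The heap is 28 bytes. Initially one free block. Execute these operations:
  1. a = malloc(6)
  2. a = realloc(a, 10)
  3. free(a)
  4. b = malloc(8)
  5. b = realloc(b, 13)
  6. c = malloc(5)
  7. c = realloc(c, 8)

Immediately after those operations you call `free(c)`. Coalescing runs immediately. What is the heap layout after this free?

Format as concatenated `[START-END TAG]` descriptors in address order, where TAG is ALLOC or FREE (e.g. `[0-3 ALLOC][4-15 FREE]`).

Op 1: a = malloc(6) -> a = 0; heap: [0-5 ALLOC][6-27 FREE]
Op 2: a = realloc(a, 10) -> a = 0; heap: [0-9 ALLOC][10-27 FREE]
Op 3: free(a) -> (freed a); heap: [0-27 FREE]
Op 4: b = malloc(8) -> b = 0; heap: [0-7 ALLOC][8-27 FREE]
Op 5: b = realloc(b, 13) -> b = 0; heap: [0-12 ALLOC][13-27 FREE]
Op 6: c = malloc(5) -> c = 13; heap: [0-12 ALLOC][13-17 ALLOC][18-27 FREE]
Op 7: c = realloc(c, 8) -> c = 13; heap: [0-12 ALLOC][13-20 ALLOC][21-27 FREE]
free(c): c = 13 -> block [13-20 ALLOC]; mark free, coalesce with adjacent free neighbors -> [0-12 ALLOC][13-27 FREE]

Answer: [0-12 ALLOC][13-27 FREE]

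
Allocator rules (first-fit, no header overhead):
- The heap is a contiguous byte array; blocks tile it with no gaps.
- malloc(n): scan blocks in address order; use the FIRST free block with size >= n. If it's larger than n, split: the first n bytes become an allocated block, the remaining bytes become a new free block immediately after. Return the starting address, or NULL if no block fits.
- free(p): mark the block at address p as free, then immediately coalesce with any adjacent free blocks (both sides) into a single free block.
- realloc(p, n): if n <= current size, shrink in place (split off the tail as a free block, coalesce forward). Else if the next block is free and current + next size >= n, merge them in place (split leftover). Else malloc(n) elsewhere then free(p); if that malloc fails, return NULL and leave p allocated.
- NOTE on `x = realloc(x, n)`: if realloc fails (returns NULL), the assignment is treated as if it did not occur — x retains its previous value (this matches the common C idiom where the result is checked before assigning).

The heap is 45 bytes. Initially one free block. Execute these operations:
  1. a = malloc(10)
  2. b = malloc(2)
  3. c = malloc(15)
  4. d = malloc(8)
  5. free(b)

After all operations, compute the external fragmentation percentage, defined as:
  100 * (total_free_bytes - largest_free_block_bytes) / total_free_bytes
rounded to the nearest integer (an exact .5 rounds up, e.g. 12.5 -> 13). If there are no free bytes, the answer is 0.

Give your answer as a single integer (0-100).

Answer: 17

Derivation:
Op 1: a = malloc(10) -> a = 0; heap: [0-9 ALLOC][10-44 FREE]
Op 2: b = malloc(2) -> b = 10; heap: [0-9 ALLOC][10-11 ALLOC][12-44 FREE]
Op 3: c = malloc(15) -> c = 12; heap: [0-9 ALLOC][10-11 ALLOC][12-26 ALLOC][27-44 FREE]
Op 4: d = malloc(8) -> d = 27; heap: [0-9 ALLOC][10-11 ALLOC][12-26 ALLOC][27-34 ALLOC][35-44 FREE]
Op 5: free(b) -> (freed b); heap: [0-9 ALLOC][10-11 FREE][12-26 ALLOC][27-34 ALLOC][35-44 FREE]
Free blocks: [2 10] total_free=12 largest=10 -> 100*(12-10)/12 = 200/12 ≈ 16.667 -> rounds to 17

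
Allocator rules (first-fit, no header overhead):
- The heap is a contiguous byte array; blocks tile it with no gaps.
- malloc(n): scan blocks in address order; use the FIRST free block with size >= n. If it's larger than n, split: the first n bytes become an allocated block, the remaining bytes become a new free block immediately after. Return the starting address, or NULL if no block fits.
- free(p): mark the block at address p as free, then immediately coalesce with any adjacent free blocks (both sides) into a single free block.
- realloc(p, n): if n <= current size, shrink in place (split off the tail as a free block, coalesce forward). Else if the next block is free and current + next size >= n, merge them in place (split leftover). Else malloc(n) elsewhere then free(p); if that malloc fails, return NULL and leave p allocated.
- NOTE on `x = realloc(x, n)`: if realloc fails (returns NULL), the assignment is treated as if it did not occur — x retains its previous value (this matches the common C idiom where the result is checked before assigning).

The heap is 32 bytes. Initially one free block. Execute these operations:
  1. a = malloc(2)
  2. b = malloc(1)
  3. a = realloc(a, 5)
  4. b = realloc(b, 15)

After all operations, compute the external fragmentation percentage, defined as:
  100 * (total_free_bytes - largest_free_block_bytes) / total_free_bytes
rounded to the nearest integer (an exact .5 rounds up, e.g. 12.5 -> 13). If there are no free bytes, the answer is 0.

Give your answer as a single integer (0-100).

Answer: 25

Derivation:
Op 1: a = malloc(2) -> a = 0; heap: [0-1 ALLOC][2-31 FREE]
Op 2: b = malloc(1) -> b = 2; heap: [0-1 ALLOC][2-2 ALLOC][3-31 FREE]
Op 3: a = realloc(a, 5) -> a = 3; heap: [0-1 FREE][2-2 ALLOC][3-7 ALLOC][8-31 FREE]
Op 4: b = realloc(b, 15) -> b = 8; heap: [0-2 FREE][3-7 ALLOC][8-22 ALLOC][23-31 FREE]
Free blocks: [3 9] total_free=12 largest=9 -> 100*(12-9)/12 = 300/12 = 25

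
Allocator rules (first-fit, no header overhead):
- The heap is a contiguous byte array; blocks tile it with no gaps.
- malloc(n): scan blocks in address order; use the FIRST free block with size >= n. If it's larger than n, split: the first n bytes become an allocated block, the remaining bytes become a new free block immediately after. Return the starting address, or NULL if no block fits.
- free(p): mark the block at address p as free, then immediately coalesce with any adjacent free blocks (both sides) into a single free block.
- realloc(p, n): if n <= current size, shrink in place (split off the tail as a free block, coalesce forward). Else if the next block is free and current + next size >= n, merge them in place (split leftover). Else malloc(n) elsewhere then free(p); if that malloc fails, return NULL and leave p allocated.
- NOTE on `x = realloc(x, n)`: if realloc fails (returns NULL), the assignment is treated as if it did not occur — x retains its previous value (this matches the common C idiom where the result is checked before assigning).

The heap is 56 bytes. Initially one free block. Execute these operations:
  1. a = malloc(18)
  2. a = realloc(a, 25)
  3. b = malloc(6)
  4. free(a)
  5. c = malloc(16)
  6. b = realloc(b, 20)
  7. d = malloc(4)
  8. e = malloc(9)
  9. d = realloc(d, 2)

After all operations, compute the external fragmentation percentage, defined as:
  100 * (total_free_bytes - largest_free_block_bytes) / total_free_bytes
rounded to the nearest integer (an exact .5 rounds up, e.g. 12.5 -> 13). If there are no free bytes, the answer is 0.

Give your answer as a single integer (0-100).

Op 1: a = malloc(18) -> a = 0; heap: [0-17 ALLOC][18-55 FREE]
Op 2: a = realloc(a, 25) -> a = 0; heap: [0-24 ALLOC][25-55 FREE]
Op 3: b = malloc(6) -> b = 25; heap: [0-24 ALLOC][25-30 ALLOC][31-55 FREE]
Op 4: free(a) -> (freed a); heap: [0-24 FREE][25-30 ALLOC][31-55 FREE]
Op 5: c = malloc(16) -> c = 0; heap: [0-15 ALLOC][16-24 FREE][25-30 ALLOC][31-55 FREE]
Op 6: b = realloc(b, 20) -> b = 25; heap: [0-15 ALLOC][16-24 FREE][25-44 ALLOC][45-55 FREE]
Op 7: d = malloc(4) -> d = 16; heap: [0-15 ALLOC][16-19 ALLOC][20-24 FREE][25-44 ALLOC][45-55 FREE]
Op 8: e = malloc(9) -> e = 45; heap: [0-15 ALLOC][16-19 ALLOC][20-24 FREE][25-44 ALLOC][45-53 ALLOC][54-55 FREE]
Op 9: d = realloc(d, 2) -> d = 16; heap: [0-15 ALLOC][16-17 ALLOC][18-24 FREE][25-44 ALLOC][45-53 ALLOC][54-55 FREE]
Free blocks: [7 2] total_free=9 largest=7 -> 100*(9-7)/9 = 200/9 ≈ 22.222 -> rounds to 22

Answer: 22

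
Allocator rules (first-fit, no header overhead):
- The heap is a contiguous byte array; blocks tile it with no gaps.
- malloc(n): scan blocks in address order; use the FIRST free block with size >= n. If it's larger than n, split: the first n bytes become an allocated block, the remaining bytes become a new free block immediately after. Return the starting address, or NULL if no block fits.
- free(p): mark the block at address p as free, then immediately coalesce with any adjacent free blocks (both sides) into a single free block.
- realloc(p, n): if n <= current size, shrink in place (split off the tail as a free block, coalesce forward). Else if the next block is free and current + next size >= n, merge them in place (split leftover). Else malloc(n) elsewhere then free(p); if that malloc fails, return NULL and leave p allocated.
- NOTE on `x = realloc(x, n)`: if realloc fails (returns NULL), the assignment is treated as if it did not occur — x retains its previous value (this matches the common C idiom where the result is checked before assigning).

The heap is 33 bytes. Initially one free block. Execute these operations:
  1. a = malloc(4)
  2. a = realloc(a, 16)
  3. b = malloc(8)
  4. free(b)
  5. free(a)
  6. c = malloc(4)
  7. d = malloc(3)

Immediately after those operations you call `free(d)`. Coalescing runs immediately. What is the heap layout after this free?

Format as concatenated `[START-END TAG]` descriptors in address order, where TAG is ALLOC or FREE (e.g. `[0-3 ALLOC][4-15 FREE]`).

Op 1: a = malloc(4) -> a = 0; heap: [0-3 ALLOC][4-32 FREE]
Op 2: a = realloc(a, 16) -> a = 0; heap: [0-15 ALLOC][16-32 FREE]
Op 3: b = malloc(8) -> b = 16; heap: [0-15 ALLOC][16-23 ALLOC][24-32 FREE]
Op 4: free(b) -> (freed b); heap: [0-15 ALLOC][16-32 FREE]
Op 5: free(a) -> (freed a); heap: [0-32 FREE]
Op 6: c = malloc(4) -> c = 0; heap: [0-3 ALLOC][4-32 FREE]
Op 7: d = malloc(3) -> d = 4; heap: [0-3 ALLOC][4-6 ALLOC][7-32 FREE]
free(d): d = 4 -> block [4-6 ALLOC]; mark free, coalesce with adjacent free neighbors -> [0-3 ALLOC][4-32 FREE]

Answer: [0-3 ALLOC][4-32 FREE]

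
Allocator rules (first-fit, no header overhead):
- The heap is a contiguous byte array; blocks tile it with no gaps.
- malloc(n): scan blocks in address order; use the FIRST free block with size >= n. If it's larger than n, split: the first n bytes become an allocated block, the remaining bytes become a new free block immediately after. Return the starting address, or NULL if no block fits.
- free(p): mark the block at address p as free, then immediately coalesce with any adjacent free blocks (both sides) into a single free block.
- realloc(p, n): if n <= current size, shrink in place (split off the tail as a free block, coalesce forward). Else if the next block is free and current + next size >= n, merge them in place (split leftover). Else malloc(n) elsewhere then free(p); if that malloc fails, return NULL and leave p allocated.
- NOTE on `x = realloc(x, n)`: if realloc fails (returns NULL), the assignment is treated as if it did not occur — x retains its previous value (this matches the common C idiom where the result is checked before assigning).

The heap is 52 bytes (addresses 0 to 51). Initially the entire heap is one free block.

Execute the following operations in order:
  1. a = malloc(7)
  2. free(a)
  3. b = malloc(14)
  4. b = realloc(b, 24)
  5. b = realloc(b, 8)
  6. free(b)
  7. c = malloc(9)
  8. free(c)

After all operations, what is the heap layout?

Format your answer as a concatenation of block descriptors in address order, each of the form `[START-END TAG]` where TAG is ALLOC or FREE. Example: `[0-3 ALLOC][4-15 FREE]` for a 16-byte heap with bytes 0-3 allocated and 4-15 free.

Op 1: a = malloc(7) -> a = 0; heap: [0-6 ALLOC][7-51 FREE]
Op 2: free(a) -> (freed a); heap: [0-51 FREE]
Op 3: b = malloc(14) -> b = 0; heap: [0-13 ALLOC][14-51 FREE]
Op 4: b = realloc(b, 24) -> b = 0; heap: [0-23 ALLOC][24-51 FREE]
Op 5: b = realloc(b, 8) -> b = 0; heap: [0-7 ALLOC][8-51 FREE]
Op 6: free(b) -> (freed b); heap: [0-51 FREE]
Op 7: c = malloc(9) -> c = 0; heap: [0-8 ALLOC][9-51 FREE]
Op 8: free(c) -> (freed c); heap: [0-51 FREE]

Answer: [0-51 FREE]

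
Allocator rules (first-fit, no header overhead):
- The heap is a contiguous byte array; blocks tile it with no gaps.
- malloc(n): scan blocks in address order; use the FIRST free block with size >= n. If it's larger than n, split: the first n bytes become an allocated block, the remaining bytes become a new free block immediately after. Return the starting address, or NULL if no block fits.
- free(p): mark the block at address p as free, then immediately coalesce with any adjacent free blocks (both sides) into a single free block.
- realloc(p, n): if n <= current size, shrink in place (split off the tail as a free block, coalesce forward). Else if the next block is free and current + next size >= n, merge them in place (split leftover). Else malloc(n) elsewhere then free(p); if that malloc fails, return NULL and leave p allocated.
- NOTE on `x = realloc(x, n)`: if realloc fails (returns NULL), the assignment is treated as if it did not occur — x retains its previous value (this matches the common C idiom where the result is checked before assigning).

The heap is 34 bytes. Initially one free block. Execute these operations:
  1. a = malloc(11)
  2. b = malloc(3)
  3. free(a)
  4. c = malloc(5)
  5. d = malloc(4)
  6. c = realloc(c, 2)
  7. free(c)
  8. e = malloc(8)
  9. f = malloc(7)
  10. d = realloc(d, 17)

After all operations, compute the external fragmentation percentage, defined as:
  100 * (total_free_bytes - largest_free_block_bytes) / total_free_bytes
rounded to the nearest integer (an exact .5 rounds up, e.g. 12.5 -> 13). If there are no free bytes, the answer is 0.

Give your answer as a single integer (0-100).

Answer: 58

Derivation:
Op 1: a = malloc(11) -> a = 0; heap: [0-10 ALLOC][11-33 FREE]
Op 2: b = malloc(3) -> b = 11; heap: [0-10 ALLOC][11-13 ALLOC][14-33 FREE]
Op 3: free(a) -> (freed a); heap: [0-10 FREE][11-13 ALLOC][14-33 FREE]
Op 4: c = malloc(5) -> c = 0; heap: [0-4 ALLOC][5-10 FREE][11-13 ALLOC][14-33 FREE]
Op 5: d = malloc(4) -> d = 5; heap: [0-4 ALLOC][5-8 ALLOC][9-10 FREE][11-13 ALLOC][14-33 FREE]
Op 6: c = realloc(c, 2) -> c = 0; heap: [0-1 ALLOC][2-4 FREE][5-8 ALLOC][9-10 FREE][11-13 ALLOC][14-33 FREE]
Op 7: free(c) -> (freed c); heap: [0-4 FREE][5-8 ALLOC][9-10 FREE][11-13 ALLOC][14-33 FREE]
Op 8: e = malloc(8) -> e = 14; heap: [0-4 FREE][5-8 ALLOC][9-10 FREE][11-13 ALLOC][14-21 ALLOC][22-33 FREE]
Op 9: f = malloc(7) -> f = 22; heap: [0-4 FREE][5-8 ALLOC][9-10 FREE][11-13 ALLOC][14-21 ALLOC][22-28 ALLOC][29-33 FREE]
Op 10: d = realloc(d, 17) -> NULL (d unchanged); heap: [0-4 FREE][5-8 ALLOC][9-10 FREE][11-13 ALLOC][14-21 ALLOC][22-28 ALLOC][29-33 FREE]
Free blocks: [5 2 5] total_free=12 largest=5 -> 100*(12-5)/12 = 700/12 ≈ 58.333 -> rounds to 58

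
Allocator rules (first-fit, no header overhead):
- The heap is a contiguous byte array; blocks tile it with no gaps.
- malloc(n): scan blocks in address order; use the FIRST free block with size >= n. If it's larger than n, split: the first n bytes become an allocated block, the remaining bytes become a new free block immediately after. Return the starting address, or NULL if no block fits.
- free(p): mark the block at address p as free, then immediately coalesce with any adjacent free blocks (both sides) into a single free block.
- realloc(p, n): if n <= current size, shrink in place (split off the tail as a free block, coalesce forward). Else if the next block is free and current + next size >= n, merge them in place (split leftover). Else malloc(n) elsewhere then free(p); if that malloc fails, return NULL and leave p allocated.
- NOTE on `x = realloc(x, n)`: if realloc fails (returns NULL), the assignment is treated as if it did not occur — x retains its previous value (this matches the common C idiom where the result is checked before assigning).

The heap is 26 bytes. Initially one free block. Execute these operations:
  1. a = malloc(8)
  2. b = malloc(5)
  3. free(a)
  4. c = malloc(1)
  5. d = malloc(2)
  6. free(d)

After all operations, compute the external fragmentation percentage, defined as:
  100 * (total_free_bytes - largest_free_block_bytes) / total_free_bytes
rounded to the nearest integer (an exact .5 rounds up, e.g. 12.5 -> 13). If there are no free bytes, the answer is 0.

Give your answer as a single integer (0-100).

Op 1: a = malloc(8) -> a = 0; heap: [0-7 ALLOC][8-25 FREE]
Op 2: b = malloc(5) -> b = 8; heap: [0-7 ALLOC][8-12 ALLOC][13-25 FREE]
Op 3: free(a) -> (freed a); heap: [0-7 FREE][8-12 ALLOC][13-25 FREE]
Op 4: c = malloc(1) -> c = 0; heap: [0-0 ALLOC][1-7 FREE][8-12 ALLOC][13-25 FREE]
Op 5: d = malloc(2) -> d = 1; heap: [0-0 ALLOC][1-2 ALLOC][3-7 FREE][8-12 ALLOC][13-25 FREE]
Op 6: free(d) -> (freed d); heap: [0-0 ALLOC][1-7 FREE][8-12 ALLOC][13-25 FREE]
Free blocks: [7 13] total_free=20 largest=13 -> 100*(20-13)/20 = 700/20 = 35

Answer: 35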